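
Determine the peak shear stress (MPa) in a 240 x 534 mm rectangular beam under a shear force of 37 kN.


A = b * h = 240 * 534 = 128160 mm^2
V = 37 kN = 37000.0 N
tau_max = 1.5 * V / A = 1.5 * 37000.0 / 128160
= 0.4331 MPa

0.4331 MPa


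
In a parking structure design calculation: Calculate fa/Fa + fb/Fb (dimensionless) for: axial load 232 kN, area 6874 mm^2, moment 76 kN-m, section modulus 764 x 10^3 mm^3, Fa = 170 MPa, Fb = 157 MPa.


f_a = P / A = 232000.0 / 6874 = 33.7504 MPa
f_b = M / S = 76000000.0 / 764000.0 = 99.4764 MPa
Ratio = f_a / Fa + f_b / Fb
= 33.7504 / 170 + 99.4764 / 157
= 0.8321 (dimensionless)

0.8321 (dimensionless)


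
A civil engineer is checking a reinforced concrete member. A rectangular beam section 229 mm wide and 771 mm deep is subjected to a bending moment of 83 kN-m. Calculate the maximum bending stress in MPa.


I = b * h^3 / 12 = 229 * 771^3 / 12 = 8746159043.25 mm^4
y = h / 2 = 771 / 2 = 385.5 mm
M = 83 kN-m = 83000000.0 N-mm
sigma = M * y / I = 83000000.0 * 385.5 / 8746159043.25
= 3.66 MPa

3.66 MPa


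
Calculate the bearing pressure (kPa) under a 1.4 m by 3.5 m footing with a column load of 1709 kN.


A = 1.4 * 3.5 = 4.9 m^2
q = P / A = 1709 / 4.9
= 348.7755 kPa

348.7755 kPa


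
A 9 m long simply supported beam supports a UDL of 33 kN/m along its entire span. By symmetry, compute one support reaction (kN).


Total load = w * L = 33 * 9 = 297 kN
By symmetry, each reaction R = total / 2 = 297 / 2 = 148.5 kN

148.5 kN


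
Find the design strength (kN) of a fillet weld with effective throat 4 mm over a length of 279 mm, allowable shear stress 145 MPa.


Strength = throat * length * allowable stress
= 4 * 279 * 145 N
= 161820 N
= 161.82 kN

161.82 kN


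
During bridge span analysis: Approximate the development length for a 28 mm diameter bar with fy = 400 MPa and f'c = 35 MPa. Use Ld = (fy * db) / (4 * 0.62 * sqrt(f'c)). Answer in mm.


Ld = (fy * db) / (4 * 0.62 * sqrt(f'c))
= (400 * 28) / (4 * 0.62 * sqrt(35))
= 11200 / 14.6719
= 763.37 mm

763.37 mm


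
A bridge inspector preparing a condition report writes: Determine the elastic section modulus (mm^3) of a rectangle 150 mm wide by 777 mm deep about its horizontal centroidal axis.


S = b * h^2 / 6
= 150 * 777^2 / 6
= 150 * 603729 / 6
= 15093225.0 mm^3

15093225.0 mm^3


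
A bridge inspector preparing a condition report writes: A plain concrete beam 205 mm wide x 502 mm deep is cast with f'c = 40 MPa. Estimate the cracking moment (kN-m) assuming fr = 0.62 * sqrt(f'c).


fr = 0.62 * sqrt(40) = 0.62 * 6.3246 = 3.9212 MPa
I = 205 * 502^3 / 12 = 2161144303.33 mm^4
y_t = 251.0 mm
M_cr = fr * I / y_t = 3.9212 * 2161144303.33 / 251.0 N-mm
= 33.7623 kN-m

33.7623 kN-m


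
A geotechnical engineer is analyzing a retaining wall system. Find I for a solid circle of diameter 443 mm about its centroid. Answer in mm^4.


r = d / 2 = 443 / 2 = 221.5 mm
I = pi * r^4 / 4 = pi * 221.5^4 / 4
= 1890535355.28 mm^4

1890535355.28 mm^4


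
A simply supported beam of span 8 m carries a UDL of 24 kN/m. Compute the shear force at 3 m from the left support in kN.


R_A = w * L / 2 = 24 * 8 / 2 = 96.0 kN
V(x) = R_A - w * x = 96.0 - 24 * 3
= 24.0 kN

24.0 kN


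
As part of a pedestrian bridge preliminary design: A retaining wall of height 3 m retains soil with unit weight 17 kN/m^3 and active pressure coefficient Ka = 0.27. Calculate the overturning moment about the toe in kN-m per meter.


Pa = 0.5 * Ka * gamma * H^2
= 0.5 * 0.27 * 17 * 3^2
= 20.655 kN/m
Arm = H / 3 = 3 / 3 = 1.0 m
Mo = Pa * arm = Pa * H / 3 = 20.655 * 3 / 3 = 20.655 kN-m/m

20.655 kN-m/m


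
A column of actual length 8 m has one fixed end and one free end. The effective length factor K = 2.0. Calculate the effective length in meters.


L_eff = K * L
= 2.0 * 8
= 16.0 m

16.0 m


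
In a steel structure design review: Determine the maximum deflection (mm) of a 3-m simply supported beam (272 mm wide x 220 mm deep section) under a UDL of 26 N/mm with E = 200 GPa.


I = 272 * 220^3 / 12 = 241354666.67 mm^4
L = 3000.0 mm, w = 26 N/mm, E = 200000.0 MPa
delta = 5 * w * L^4 / (384 * E * I)
= 5 * 26 * 3000.0^4 / (384 * 200000.0 * 241354666.67)
= 0.5681 mm

0.5681 mm


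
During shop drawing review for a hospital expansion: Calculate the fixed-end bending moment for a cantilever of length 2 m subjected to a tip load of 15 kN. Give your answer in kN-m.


For a cantilever with a point load at the free end:
M_max = P * L = 15 * 2 = 30 kN-m

30 kN-m


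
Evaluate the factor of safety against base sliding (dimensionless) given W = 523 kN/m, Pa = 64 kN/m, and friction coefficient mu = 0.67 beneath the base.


Resisting force = mu * W = 0.67 * 523 = 350.41 kN/m
FOS = Resisting / Driving = 350.41 / 64
= 5.4752 (dimensionless)

5.4752 (dimensionless)


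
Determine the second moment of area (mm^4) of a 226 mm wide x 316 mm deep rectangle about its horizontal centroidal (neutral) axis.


I = b * h^3 / 12
= 226 * 316^3 / 12
= 226 * 31554496 / 12
= 594276341.33 mm^4

594276341.33 mm^4


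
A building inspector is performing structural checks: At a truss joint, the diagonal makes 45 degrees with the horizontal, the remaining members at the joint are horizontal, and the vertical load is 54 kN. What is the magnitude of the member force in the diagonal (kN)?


At the joint, only the diagonal has a vertical component, so vertical equilibrium gives:
F * sin(45) = 54
F = 54 / sin(45)
= 54 / 0.707107
= 76.37 kN

76.37 kN


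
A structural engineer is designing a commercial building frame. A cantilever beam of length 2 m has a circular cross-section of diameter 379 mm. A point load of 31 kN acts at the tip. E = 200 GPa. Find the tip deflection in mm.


I = pi * d^4 / 64 = pi * 379^4 / 64 = 1012807103.26 mm^4
L = 2000.0 mm, P = 31000.0 N, E = 200000.0 MPa
delta = P * L^3 / (3 * E * I)
= 31000.0 * 2000.0^3 / (3 * 200000.0 * 1012807103.26)
= 0.4081 mm

0.4081 mm


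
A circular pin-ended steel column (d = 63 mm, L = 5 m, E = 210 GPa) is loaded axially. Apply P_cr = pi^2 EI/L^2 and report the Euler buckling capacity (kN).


I = pi * d^4 / 64 = 773271.66 mm^4
L = 5000.0 mm
P_cr = pi^2 * E * I / L^2
= 9.8696 * 210000.0 * 773271.66 / 5000.0^2
= 64107.84 N = 64.1078 kN

64.1078 kN


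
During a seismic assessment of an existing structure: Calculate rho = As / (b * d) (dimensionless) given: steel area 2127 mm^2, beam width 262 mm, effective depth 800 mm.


rho = As / (b * d)
= 2127 / (262 * 800)
= 2127 / 209600
= 0.010148 (dimensionless)

0.010148 (dimensionless)


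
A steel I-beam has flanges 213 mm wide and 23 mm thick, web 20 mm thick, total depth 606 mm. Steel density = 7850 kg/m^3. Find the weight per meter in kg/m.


A_flanges = 2 * 213 * 23 = 9798 mm^2
A_web = (606 - 2 * 23) * 20 = 11200 mm^2
A_total = 9798 + 11200 = 20998 mm^2 = 0.020998 m^2
Weight = rho * A = 7850 * 0.020998 = 164.8343 kg/m

164.8343 kg/m


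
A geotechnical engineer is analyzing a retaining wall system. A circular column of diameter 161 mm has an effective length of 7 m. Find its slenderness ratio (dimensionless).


Radius of gyration r = d / 4 = 161 / 4 = 40.25 mm
L_eff = 7000.0 mm
Slenderness ratio = L / r = 7000.0 / 40.25 = 173.91 (dimensionless)

173.91 (dimensionless)


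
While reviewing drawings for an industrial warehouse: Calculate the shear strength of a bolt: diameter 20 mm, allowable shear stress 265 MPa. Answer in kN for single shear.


A = pi * d^2 / 4 = pi * 20^2 / 4 = 314.1593 mm^2
V = f_v * A / 1000 = 265 * 314.1593 / 1000
= 83.2522 kN

83.2522 kN


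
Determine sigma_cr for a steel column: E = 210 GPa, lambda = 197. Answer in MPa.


sigma_cr = pi^2 * E / lambda^2
= 9.8696 * 210000.0 / 197^2
= 9.8696 * 210000.0 / 38809
= 53.4056 MPa

53.4056 MPa


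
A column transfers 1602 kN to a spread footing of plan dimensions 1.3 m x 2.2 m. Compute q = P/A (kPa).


A = 1.3 * 2.2 = 2.86 m^2
q = P / A = 1602 / 2.86
= 560.1399 kPa

560.1399 kPa


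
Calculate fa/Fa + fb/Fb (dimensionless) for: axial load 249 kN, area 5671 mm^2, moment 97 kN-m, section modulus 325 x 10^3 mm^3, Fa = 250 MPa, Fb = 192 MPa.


f_a = P / A = 249000.0 / 5671 = 43.9076 MPa
f_b = M / S = 97000000.0 / 325000.0 = 298.4615 MPa
Ratio = f_a / Fa + f_b / Fb
= 43.9076 / 250 + 298.4615 / 192
= 1.7301 (dimensionless)

1.7301 (dimensionless)


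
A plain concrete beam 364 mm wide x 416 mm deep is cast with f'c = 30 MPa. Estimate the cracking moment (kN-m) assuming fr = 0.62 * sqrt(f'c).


fr = 0.62 * sqrt(30) = 0.62 * 5.4772 = 3.3959 MPa
I = 364 * 416^3 / 12 = 2183735978.67 mm^4
y_t = 208.0 mm
M_cr = fr * I / y_t = 3.3959 * 2183735978.67 / 208.0 N-mm
= 35.6524 kN-m

35.6524 kN-m


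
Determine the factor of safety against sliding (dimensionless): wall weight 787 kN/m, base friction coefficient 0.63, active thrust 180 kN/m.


Resisting force = mu * W = 0.63 * 787 = 495.81 kN/m
FOS = Resisting / Driving = 495.81 / 180
= 2.7545 (dimensionless)

2.7545 (dimensionless)


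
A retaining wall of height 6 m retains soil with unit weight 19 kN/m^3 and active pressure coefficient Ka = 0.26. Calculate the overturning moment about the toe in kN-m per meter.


Pa = 0.5 * Ka * gamma * H^2
= 0.5 * 0.26 * 19 * 6^2
= 88.92 kN/m
Arm = H / 3 = 6 / 3 = 2.0 m
Mo = Pa * arm = Pa * H / 3 = 88.92 * 6 / 3 = 177.84 kN-m/m

177.84 kN-m/m


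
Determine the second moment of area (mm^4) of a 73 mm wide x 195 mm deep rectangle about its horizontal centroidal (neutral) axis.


I = b * h^3 / 12
= 73 * 195^3 / 12
= 73 * 7414875 / 12
= 45107156.25 mm^4

45107156.25 mm^4


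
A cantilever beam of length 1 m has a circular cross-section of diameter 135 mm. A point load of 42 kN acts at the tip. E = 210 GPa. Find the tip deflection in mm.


I = pi * d^4 / 64 = pi * 135^4 / 64 = 16304405.68 mm^4
L = 1000.0 mm, P = 42000.0 N, E = 210000.0 MPa
delta = P * L^3 / (3 * E * I)
= 42000.0 * 1000.0^3 / (3 * 210000.0 * 16304405.68)
= 4.0889 mm

4.0889 mm


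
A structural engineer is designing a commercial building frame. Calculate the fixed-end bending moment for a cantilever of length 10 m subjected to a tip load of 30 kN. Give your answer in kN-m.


For a cantilever with a point load at the free end:
M_max = P * L = 30 * 10 = 300 kN-m

300 kN-m


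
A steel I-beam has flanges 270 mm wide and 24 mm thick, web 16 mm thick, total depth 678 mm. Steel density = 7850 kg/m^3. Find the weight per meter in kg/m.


A_flanges = 2 * 270 * 24 = 12960 mm^2
A_web = (678 - 2 * 24) * 16 = 10080 mm^2
A_total = 12960 + 10080 = 23040 mm^2 = 0.023040 m^2
Weight = rho * A = 7850 * 0.023040 = 180.864 kg/m

180.864 kg/m


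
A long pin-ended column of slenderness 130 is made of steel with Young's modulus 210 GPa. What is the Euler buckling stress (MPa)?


sigma_cr = pi^2 * E / lambda^2
= 9.8696 * 210000.0 / 130^2
= 9.8696 * 210000.0 / 16900
= 122.6401 MPa

122.6401 MPa


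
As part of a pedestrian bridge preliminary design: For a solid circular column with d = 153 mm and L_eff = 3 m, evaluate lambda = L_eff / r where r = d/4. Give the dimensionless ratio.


Radius of gyration r = d / 4 = 153 / 4 = 38.25 mm
L_eff = 3000.0 mm
Slenderness ratio = L / r = 3000.0 / 38.25 = 78.43 (dimensionless)

78.43 (dimensionless)


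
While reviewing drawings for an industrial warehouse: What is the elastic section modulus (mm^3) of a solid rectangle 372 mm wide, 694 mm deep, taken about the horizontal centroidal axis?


S = b * h^2 / 6
= 372 * 694^2 / 6
= 372 * 481636 / 6
= 29861432.0 mm^3

29861432.0 mm^3


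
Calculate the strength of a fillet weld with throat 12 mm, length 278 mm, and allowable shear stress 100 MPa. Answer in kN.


Strength = throat * length * allowable stress
= 12 * 278 * 100 N
= 333600 N
= 333.6 kN

333.6 kN


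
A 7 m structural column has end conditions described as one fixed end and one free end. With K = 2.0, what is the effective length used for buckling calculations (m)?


L_eff = K * L
= 2.0 * 7
= 14.0 m

14.0 m


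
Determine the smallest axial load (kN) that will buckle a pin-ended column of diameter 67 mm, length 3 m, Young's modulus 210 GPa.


I = pi * d^4 / 64 = 989165.84 mm^4
L = 3000.0 mm
P_cr = pi^2 * E * I / L^2
= 9.8696 * 210000.0 * 989165.84 / 3000.0^2
= 227795.76 N = 227.7958 kN

227.7958 kN


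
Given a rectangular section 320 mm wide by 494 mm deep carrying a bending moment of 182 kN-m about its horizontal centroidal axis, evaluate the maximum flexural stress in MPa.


I = b * h^3 / 12 = 320 * 494^3 / 12 = 3214767573.33 mm^4
y = h / 2 = 494 / 2 = 247.0 mm
M = 182 kN-m = 182000000.0 N-mm
sigma = M * y / I = 182000000.0 * 247.0 / 3214767573.33
= 13.98 MPa

13.98 MPa


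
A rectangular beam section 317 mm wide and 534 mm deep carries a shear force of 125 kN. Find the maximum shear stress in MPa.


A = b * h = 317 * 534 = 169278 mm^2
V = 125 kN = 125000.0 N
tau_max = 1.5 * V / A = 1.5 * 125000.0 / 169278
= 1.1076 MPa

1.1076 MPa


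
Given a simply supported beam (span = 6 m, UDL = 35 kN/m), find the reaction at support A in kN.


Total load = w * L = 35 * 6 = 210 kN
By symmetry, each reaction R = total / 2 = 210 / 2 = 105.0 kN

105.0 kN


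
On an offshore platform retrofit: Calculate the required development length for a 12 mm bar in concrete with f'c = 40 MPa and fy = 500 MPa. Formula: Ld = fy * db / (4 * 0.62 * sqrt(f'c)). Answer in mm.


Ld = (fy * db) / (4 * 0.62 * sqrt(f'c))
= (500 * 12) / (4 * 0.62 * sqrt(40))
= 6000 / 15.6849
= 382.53 mm

382.53 mm


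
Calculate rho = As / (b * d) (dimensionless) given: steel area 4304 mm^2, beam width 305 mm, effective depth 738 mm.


rho = As / (b * d)
= 4304 / (305 * 738)
= 4304 / 225090
= 0.019121 (dimensionless)

0.019121 (dimensionless)


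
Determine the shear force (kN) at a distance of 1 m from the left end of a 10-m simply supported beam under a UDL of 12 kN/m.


R_A = w * L / 2 = 12 * 10 / 2 = 60.0 kN
V(x) = R_A - w * x = 60.0 - 12 * 1
= 48.0 kN

48.0 kN


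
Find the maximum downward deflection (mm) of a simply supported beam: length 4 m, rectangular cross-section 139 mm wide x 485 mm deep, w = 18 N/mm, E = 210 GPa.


I = 139 * 485^3 / 12 = 1321474447.92 mm^4
L = 4000.0 mm, w = 18 N/mm, E = 210000.0 MPa
delta = 5 * w * L^4 / (384 * E * I)
= 5 * 18 * 4000.0^4 / (384 * 210000.0 * 1321474447.92)
= 0.2162 mm

0.2162 mm


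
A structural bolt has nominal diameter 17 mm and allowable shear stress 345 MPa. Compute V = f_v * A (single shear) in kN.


A = pi * d^2 / 4 = pi * 17^2 / 4 = 226.9801 mm^2
V = f_v * A / 1000 = 345 * 226.9801 / 1000
= 78.3081 kN

78.3081 kN


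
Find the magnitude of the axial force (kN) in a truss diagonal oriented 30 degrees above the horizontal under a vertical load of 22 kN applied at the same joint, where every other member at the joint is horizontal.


At the joint, only the diagonal has a vertical component, so vertical equilibrium gives:
F * sin(30) = 22
F = 22 / sin(30)
= 22 / 0.5
= 44.0 kN

44.0 kN


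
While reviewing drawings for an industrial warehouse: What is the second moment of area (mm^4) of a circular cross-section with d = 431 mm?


r = d / 2 = 431 / 2 = 215.5 mm
I = pi * r^4 / 4 = pi * 215.5^4 / 4
= 1693865721.48 mm^4

1693865721.48 mm^4


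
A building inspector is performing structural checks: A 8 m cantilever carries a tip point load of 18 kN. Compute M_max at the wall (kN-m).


For a cantilever with a point load at the free end:
M_max = P * L = 18 * 8 = 144 kN-m

144 kN-m


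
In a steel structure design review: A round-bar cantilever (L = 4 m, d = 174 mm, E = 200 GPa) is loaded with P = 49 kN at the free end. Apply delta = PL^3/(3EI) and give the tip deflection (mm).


I = pi * d^4 / 64 = pi * 174^4 / 64 = 44995273.07 mm^4
L = 4000.0 mm, P = 49000.0 N, E = 200000.0 MPa
delta = P * L^3 / (3 * E * I)
= 49000.0 * 4000.0^3 / (3 * 200000.0 * 44995273.07)
= 116.1603 mm

116.1603 mm


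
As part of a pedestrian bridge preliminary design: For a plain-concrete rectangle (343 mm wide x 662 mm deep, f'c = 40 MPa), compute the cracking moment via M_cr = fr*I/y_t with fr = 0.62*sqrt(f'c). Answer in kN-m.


fr = 0.62 * sqrt(40) = 0.62 * 6.3246 = 3.9212 MPa
I = 343 * 662^3 / 12 = 8292526008.67 mm^4
y_t = 331.0 mm
M_cr = fr * I / y_t = 3.9212 * 8292526008.67 / 331.0 N-mm
= 98.2382 kN-m

98.2382 kN-m


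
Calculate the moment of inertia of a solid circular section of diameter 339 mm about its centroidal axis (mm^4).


r = d / 2 = 339 / 2 = 169.5 mm
I = pi * r^4 / 4 = pi * 169.5^4 / 4
= 648289058.0 mm^4

648289058.0 mm^4


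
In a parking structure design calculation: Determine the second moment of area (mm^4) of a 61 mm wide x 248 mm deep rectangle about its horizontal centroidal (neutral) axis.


I = b * h^3 / 12
= 61 * 248^3 / 12
= 61 * 15252992 / 12
= 77536042.67 mm^4

77536042.67 mm^4


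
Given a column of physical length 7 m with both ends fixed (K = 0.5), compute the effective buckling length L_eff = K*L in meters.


L_eff = K * L
= 0.5 * 7
= 3.5 m

3.5 m


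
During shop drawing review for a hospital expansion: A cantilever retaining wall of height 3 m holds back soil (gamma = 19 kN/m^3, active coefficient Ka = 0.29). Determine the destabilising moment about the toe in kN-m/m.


Pa = 0.5 * Ka * gamma * H^2
= 0.5 * 0.29 * 19 * 3^2
= 24.795 kN/m
Arm = H / 3 = 3 / 3 = 1.0 m
Mo = Pa * arm = Pa * H / 3 = 24.795 * 3 / 3 = 24.795 kN-m/m

24.795 kN-m/m


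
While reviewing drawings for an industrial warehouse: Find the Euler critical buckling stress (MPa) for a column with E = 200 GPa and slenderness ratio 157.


sigma_cr = pi^2 * E / lambda^2
= 9.8696 * 200000.0 / 157^2
= 9.8696 * 200000.0 / 24649
= 80.0812 MPa

80.0812 MPa


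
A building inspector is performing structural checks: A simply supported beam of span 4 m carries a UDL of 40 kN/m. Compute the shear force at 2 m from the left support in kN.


R_A = w * L / 2 = 40 * 4 / 2 = 80.0 kN
V(x) = R_A - w * x = 80.0 - 40 * 2
= 0.0 kN

0.0 kN


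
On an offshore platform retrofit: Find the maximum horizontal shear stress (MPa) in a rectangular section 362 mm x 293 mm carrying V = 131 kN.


A = b * h = 362 * 293 = 106066 mm^2
V = 131 kN = 131000.0 N
tau_max = 1.5 * V / A = 1.5 * 131000.0 / 106066
= 1.8526 MPa

1.8526 MPa


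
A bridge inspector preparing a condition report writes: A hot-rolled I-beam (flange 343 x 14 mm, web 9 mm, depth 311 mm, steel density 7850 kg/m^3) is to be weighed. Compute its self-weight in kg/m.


A_flanges = 2 * 343 * 14 = 9604 mm^2
A_web = (311 - 2 * 14) * 9 = 2547 mm^2
A_total = 9604 + 2547 = 12151 mm^2 = 0.012151 m^2
Weight = rho * A = 7850 * 0.012151 = 95.3854 kg/m

95.3854 kg/m


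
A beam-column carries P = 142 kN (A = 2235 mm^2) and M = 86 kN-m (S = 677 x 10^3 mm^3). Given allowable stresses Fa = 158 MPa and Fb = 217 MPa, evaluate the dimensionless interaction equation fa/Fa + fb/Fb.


f_a = P / A = 142000.0 / 2235 = 63.5347 MPa
f_b = M / S = 86000000.0 / 677000.0 = 127.031 MPa
Ratio = f_a / Fa + f_b / Fb
= 63.5347 / 158 + 127.031 / 217
= 0.9875 (dimensionless)

0.9875 (dimensionless)


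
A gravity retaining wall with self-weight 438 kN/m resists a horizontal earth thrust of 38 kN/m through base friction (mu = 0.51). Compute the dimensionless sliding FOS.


Resisting force = mu * W = 0.51 * 438 = 223.38 kN/m
FOS = Resisting / Driving = 223.38 / 38
= 5.8784 (dimensionless)

5.8784 (dimensionless)


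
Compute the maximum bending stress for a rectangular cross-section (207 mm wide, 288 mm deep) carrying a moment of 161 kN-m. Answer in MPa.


I = b * h^3 / 12 = 207 * 288^3 / 12 = 412065792.0 mm^4
y = h / 2 = 288 / 2 = 144.0 mm
M = 161 kN-m = 161000000.0 N-mm
sigma = M * y / I = 161000000.0 * 144.0 / 412065792.0
= 56.26 MPa

56.26 MPa


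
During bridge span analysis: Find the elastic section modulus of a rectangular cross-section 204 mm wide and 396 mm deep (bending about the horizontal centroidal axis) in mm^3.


S = b * h^2 / 6
= 204 * 396^2 / 6
= 204 * 156816 / 6
= 5331744.0 mm^3

5331744.0 mm^3


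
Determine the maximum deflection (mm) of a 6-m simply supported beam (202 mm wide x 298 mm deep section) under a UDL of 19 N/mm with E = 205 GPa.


I = 202 * 298^3 / 12 = 445470465.33 mm^4
L = 6000.0 mm, w = 19 N/mm, E = 205000.0 MPa
delta = 5 * w * L^4 / (384 * E * I)
= 5 * 19 * 6000.0^4 / (384 * 205000.0 * 445470465.33)
= 3.5109 mm

3.5109 mm


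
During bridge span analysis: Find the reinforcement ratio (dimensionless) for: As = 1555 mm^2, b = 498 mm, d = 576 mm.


rho = As / (b * d)
= 1555 / (498 * 576)
= 1555 / 286848
= 0.005421 (dimensionless)

0.005421 (dimensionless)


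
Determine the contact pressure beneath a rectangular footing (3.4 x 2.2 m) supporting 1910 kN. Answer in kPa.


A = 3.4 * 2.2 = 7.48 m^2
q = P / A = 1910 / 7.48
= 255.3476 kPa

255.3476 kPa


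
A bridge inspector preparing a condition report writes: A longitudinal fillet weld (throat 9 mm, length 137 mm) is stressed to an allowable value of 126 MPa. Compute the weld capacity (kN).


Strength = throat * length * allowable stress
= 9 * 137 * 126 N
= 155358 N
= 155.36 kN

155.36 kN


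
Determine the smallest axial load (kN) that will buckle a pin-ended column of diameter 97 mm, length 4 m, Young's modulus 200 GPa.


I = pi * d^4 / 64 = 4345670.92 mm^4
L = 4000.0 mm
P_cr = pi^2 * E * I / L^2
= 9.8696 * 200000.0 * 4345670.92 / 4000.0^2
= 536125.66 N = 536.1257 kN

536.1257 kN


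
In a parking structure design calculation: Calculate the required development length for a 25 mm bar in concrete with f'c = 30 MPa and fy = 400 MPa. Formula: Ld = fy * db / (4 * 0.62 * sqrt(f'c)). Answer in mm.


Ld = (fy * db) / (4 * 0.62 * sqrt(f'c))
= (400 * 25) / (4 * 0.62 * sqrt(30))
= 10000 / 13.5835
= 736.19 mm

736.19 mm


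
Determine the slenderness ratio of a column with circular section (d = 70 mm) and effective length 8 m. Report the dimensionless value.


Radius of gyration r = d / 4 = 70 / 4 = 17.5 mm
L_eff = 8000.0 mm
Slenderness ratio = L / r = 8000.0 / 17.5 = 457.14 (dimensionless)

457.14 (dimensionless)


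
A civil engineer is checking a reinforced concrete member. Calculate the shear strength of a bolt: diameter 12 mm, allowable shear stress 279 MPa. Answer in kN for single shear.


A = pi * d^2 / 4 = pi * 12^2 / 4 = 113.0973 mm^2
V = f_v * A / 1000 = 279 * 113.0973 / 1000
= 31.5542 kN

31.5542 kN


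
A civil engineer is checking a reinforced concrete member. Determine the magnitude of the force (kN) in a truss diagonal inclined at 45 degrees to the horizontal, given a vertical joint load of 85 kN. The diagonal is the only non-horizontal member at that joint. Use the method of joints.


At the joint, only the diagonal has a vertical component, so vertical equilibrium gives:
F * sin(45) = 85
F = 85 / sin(45)
= 85 / 0.707107
= 120.21 kN

120.21 kN


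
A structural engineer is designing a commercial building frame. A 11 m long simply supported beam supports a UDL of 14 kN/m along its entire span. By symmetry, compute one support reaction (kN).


Total load = w * L = 14 * 11 = 154 kN
By symmetry, each reaction R = total / 2 = 154 / 2 = 77.0 kN

77.0 kN


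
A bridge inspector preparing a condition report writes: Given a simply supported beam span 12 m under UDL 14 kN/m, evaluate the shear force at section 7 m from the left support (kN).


R_A = w * L / 2 = 14 * 12 / 2 = 84.0 kN
V(x) = R_A - w * x = 84.0 - 14 * 7
= -14.0 kN

-14.0 kN


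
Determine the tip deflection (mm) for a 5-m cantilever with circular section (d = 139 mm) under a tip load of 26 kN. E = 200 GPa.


I = pi * d^4 / 64 = pi * 139^4 / 64 = 18324372.0 mm^4
L = 5000.0 mm, P = 26000.0 N, E = 200000.0 MPa
delta = P * L^3 / (3 * E * I)
= 26000.0 * 5000.0^3 / (3 * 200000.0 * 18324372.0)
= 295.599 mm

295.599 mm


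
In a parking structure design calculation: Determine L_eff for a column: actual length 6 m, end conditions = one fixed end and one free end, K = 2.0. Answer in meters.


L_eff = K * L
= 2.0 * 6
= 12.0 m

12.0 m


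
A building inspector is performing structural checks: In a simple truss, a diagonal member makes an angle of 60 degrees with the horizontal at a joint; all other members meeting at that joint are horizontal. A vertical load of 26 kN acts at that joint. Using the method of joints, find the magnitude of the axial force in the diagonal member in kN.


At the joint, only the diagonal has a vertical component, so vertical equilibrium gives:
F * sin(60) = 26
F = 26 / sin(60)
= 26 / 0.866025
= 30.02 kN

30.02 kN


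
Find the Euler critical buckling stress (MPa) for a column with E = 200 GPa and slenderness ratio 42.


sigma_cr = pi^2 * E / lambda^2
= 9.8696 * 200000.0 / 42^2
= 9.8696 * 200000.0 / 1764
= 1119.0028 MPa

1119.0028 MPa


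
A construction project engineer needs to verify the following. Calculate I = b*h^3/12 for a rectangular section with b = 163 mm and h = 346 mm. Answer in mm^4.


I = b * h^3 / 12
= 163 * 346^3 / 12
= 163 * 41421736 / 12
= 562645247.33 mm^4

562645247.33 mm^4


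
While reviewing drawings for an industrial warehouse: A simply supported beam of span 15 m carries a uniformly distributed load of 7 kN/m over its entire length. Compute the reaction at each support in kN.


Total load = w * L = 7 * 15 = 105 kN
By symmetry, each reaction R = total / 2 = 105 / 2 = 52.5 kN

52.5 kN


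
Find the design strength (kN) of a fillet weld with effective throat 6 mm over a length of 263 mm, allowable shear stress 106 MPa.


Strength = throat * length * allowable stress
= 6 * 263 * 106 N
= 167268 N
= 167.27 kN

167.27 kN


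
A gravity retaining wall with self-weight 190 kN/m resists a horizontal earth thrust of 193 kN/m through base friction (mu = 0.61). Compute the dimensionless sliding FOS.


Resisting force = mu * W = 0.61 * 190 = 115.9 kN/m
FOS = Resisting / Driving = 115.9 / 193
= 0.6005 (dimensionless)

0.6005 (dimensionless)


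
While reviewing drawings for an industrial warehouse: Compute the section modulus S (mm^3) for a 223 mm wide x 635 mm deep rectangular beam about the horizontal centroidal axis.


S = b * h^2 / 6
= 223 * 635^2 / 6
= 223 * 403225 / 6
= 14986529.17 mm^3

14986529.17 mm^3


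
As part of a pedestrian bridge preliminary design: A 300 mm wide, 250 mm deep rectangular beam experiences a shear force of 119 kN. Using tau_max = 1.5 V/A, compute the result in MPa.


A = b * h = 300 * 250 = 75000 mm^2
V = 119 kN = 119000.0 N
tau_max = 1.5 * V / A = 1.5 * 119000.0 / 75000
= 2.38 MPa

2.38 MPa


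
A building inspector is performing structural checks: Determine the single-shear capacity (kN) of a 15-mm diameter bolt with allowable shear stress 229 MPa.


A = pi * d^2 / 4 = pi * 15^2 / 4 = 176.7146 mm^2
V = f_v * A / 1000 = 229 * 176.7146 / 1000
= 40.4676 kN

40.4676 kN


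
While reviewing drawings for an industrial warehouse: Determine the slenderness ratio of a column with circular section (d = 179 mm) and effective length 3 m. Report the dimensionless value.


Radius of gyration r = d / 4 = 179 / 4 = 44.75 mm
L_eff = 3000.0 mm
Slenderness ratio = L / r = 3000.0 / 44.75 = 67.04 (dimensionless)

67.04 (dimensionless)


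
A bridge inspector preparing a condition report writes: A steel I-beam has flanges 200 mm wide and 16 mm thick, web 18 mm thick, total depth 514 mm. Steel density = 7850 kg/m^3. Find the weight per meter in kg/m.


A_flanges = 2 * 200 * 16 = 6400 mm^2
A_web = (514 - 2 * 16) * 18 = 8676 mm^2
A_total = 6400 + 8676 = 15076 mm^2 = 0.015076 m^2
Weight = rho * A = 7850 * 0.015076 = 118.3466 kg/m

118.3466 kg/m


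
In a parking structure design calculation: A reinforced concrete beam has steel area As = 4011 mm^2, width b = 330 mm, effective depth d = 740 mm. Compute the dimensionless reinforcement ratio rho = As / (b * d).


rho = As / (b * d)
= 4011 / (330 * 740)
= 4011 / 244200
= 0.016425 (dimensionless)

0.016425 (dimensionless)


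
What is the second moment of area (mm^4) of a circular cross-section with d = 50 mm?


r = d / 2 = 50 / 2 = 25.0 mm
I = pi * r^4 / 4 = pi * 25.0^4 / 4
= 306796.16 mm^4

306796.16 mm^4


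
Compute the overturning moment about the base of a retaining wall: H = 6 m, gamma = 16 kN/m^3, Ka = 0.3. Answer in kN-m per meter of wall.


Pa = 0.5 * Ka * gamma * H^2
= 0.5 * 0.3 * 16 * 6^2
= 86.4 kN/m
Arm = H / 3 = 6 / 3 = 2.0 m
Mo = Pa * arm = Pa * H / 3 = 86.4 * 6 / 3 = 172.8 kN-m/m

172.8 kN-m/m


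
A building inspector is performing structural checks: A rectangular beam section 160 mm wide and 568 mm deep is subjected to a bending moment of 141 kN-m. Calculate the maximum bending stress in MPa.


I = b * h^3 / 12 = 160 * 568^3 / 12 = 2443339093.33 mm^4
y = h / 2 = 568 / 2 = 284.0 mm
M = 141 kN-m = 141000000.0 N-mm
sigma = M * y / I = 141000000.0 * 284.0 / 2443339093.33
= 16.39 MPa

16.39 MPa


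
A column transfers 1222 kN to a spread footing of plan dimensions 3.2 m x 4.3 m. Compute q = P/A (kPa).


A = 3.2 * 4.3 = 13.76 m^2
q = P / A = 1222 / 13.76
= 88.8081 kPa

88.8081 kPa


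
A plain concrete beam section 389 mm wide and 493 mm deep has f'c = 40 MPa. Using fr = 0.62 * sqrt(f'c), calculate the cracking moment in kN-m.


fr = 0.62 * sqrt(40) = 0.62 * 6.3246 = 3.9212 MPa
I = 389 * 493^3 / 12 = 3884267339.42 mm^4
y_t = 246.5 mm
M_cr = fr * I / y_t = 3.9212 * 3884267339.42 / 246.5 N-mm
= 61.7894 kN-m

61.7894 kN-m


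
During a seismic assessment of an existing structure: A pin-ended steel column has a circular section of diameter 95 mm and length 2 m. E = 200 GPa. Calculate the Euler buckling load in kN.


I = pi * d^4 / 64 = 3998198.21 mm^4
L = 2000.0 mm
P_cr = pi^2 * E * I / L^2
= 9.8696 * 200000.0 * 3998198.21 / 2000.0^2
= 1973031.73 N = 1973.0317 kN

1973.0317 kN


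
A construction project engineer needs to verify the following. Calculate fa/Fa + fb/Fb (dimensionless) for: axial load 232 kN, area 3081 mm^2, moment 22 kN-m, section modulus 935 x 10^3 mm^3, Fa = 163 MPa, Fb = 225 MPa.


f_a = P / A = 232000.0 / 3081 = 75.3002 MPa
f_b = M / S = 22000000.0 / 935000.0 = 23.5294 MPa
Ratio = f_a / Fa + f_b / Fb
= 75.3002 / 163 + 23.5294 / 225
= 0.5665 (dimensionless)

0.5665 (dimensionless)


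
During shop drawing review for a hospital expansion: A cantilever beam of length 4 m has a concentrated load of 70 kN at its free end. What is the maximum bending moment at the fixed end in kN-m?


For a cantilever with a point load at the free end:
M_max = P * L = 70 * 4 = 280 kN-m

280 kN-m


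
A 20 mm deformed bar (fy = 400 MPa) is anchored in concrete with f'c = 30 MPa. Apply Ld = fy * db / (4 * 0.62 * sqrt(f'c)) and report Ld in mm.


Ld = (fy * db) / (4 * 0.62 * sqrt(f'c))
= (400 * 20) / (4 * 0.62 * sqrt(30))
= 8000 / 13.5835
= 588.95 mm

588.95 mm


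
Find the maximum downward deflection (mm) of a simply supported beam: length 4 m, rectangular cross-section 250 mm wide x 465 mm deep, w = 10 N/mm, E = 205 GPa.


I = 250 * 465^3 / 12 = 2094679687.5 mm^4
L = 4000.0 mm, w = 10 N/mm, E = 205000.0 MPa
delta = 5 * w * L^4 / (384 * E * I)
= 5 * 10 * 4000.0^4 / (384 * 205000.0 * 2094679687.5)
= 0.0776 mm

0.0776 mm


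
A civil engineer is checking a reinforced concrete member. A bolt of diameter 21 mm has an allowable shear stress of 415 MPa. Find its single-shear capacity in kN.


A = pi * d^2 / 4 = pi * 21^2 / 4 = 346.3606 mm^2
V = f_v * A / 1000 = 415 * 346.3606 / 1000
= 143.7396 kN

143.7396 kN


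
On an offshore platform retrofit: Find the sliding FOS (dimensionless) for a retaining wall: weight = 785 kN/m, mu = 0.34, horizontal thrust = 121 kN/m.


Resisting force = mu * W = 0.34 * 785 = 266.9 kN/m
FOS = Resisting / Driving = 266.9 / 121
= 2.2058 (dimensionless)

2.2058 (dimensionless)


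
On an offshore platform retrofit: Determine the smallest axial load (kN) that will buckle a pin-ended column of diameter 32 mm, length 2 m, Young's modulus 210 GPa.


I = pi * d^4 / 64 = 51471.85 mm^4
L = 2000.0 mm
P_cr = pi^2 * E * I / L^2
= 9.8696 * 210000.0 * 51471.85 / 2000.0^2
= 26670.36 N = 26.6704 kN

26.6704 kN


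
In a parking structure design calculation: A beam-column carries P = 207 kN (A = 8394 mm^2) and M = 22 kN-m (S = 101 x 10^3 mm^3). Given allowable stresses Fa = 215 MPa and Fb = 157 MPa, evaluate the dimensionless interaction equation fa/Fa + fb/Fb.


f_a = P / A = 207000.0 / 8394 = 24.6605 MPa
f_b = M / S = 22000000.0 / 101000.0 = 217.8218 MPa
Ratio = f_a / Fa + f_b / Fb
= 24.6605 / 215 + 217.8218 / 157
= 1.5021 (dimensionless)

1.5021 (dimensionless)


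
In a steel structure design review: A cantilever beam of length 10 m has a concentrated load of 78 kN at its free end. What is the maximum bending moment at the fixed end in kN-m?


For a cantilever with a point load at the free end:
M_max = P * L = 78 * 10 = 780 kN-m

780 kN-m


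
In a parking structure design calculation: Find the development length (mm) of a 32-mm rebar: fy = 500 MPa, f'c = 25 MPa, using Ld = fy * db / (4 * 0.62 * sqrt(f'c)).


Ld = (fy * db) / (4 * 0.62 * sqrt(f'c))
= (500 * 32) / (4 * 0.62 * sqrt(25))
= 16000 / 12.4
= 1290.32 mm

1290.32 mm


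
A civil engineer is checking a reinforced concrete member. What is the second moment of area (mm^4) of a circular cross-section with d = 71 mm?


r = d / 2 = 71 / 2 = 35.5 mm
I = pi * r^4 / 4 = pi * 35.5^4 / 4
= 1247392.97 mm^4

1247392.97 mm^4


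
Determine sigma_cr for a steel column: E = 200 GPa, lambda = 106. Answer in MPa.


sigma_cr = pi^2 * E / lambda^2
= 9.8696 * 200000.0 / 106^2
= 9.8696 * 200000.0 / 11236
= 175.6783 MPa

175.6783 MPa


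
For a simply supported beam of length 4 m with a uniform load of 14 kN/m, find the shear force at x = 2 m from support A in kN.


R_A = w * L / 2 = 14 * 4 / 2 = 28.0 kN
V(x) = R_A - w * x = 28.0 - 14 * 2
= 0.0 kN

0.0 kN


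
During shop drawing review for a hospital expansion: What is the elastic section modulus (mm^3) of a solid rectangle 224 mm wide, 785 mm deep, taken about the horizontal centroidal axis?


S = b * h^2 / 6
= 224 * 785^2 / 6
= 224 * 616225 / 6
= 23005733.33 mm^3

23005733.33 mm^3


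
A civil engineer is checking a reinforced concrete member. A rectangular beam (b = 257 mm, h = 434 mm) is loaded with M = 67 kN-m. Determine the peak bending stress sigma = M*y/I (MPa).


I = b * h^3 / 12 = 257 * 434^3 / 12 = 1750737627.33 mm^4
y = h / 2 = 434 / 2 = 217.0 mm
M = 67 kN-m = 67000000.0 N-mm
sigma = M * y / I = 67000000.0 * 217.0 / 1750737627.33
= 8.3 MPa

8.3 MPa


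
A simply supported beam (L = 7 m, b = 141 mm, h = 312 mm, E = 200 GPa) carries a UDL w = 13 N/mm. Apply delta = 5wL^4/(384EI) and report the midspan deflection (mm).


I = 141 * 312^3 / 12 = 356863104.0 mm^4
L = 7000.0 mm, w = 13 N/mm, E = 200000.0 MPa
delta = 5 * w * L^4 / (384 * E * I)
= 5 * 13 * 7000.0^4 / (384 * 200000.0 * 356863104.0)
= 5.6943 mm

5.6943 mm


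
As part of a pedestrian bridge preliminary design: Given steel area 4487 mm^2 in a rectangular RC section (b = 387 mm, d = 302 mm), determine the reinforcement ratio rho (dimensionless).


rho = As / (b * d)
= 4487 / (387 * 302)
= 4487 / 116874
= 0.038392 (dimensionless)

0.038392 (dimensionless)


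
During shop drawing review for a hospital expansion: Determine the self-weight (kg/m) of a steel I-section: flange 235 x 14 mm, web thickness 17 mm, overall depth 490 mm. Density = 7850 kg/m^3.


A_flanges = 2 * 235 * 14 = 6580 mm^2
A_web = (490 - 2 * 14) * 17 = 7854 mm^2
A_total = 6580 + 7854 = 14434 mm^2 = 0.014434 m^2
Weight = rho * A = 7850 * 0.014434 = 113.3069 kg/m

113.3069 kg/m


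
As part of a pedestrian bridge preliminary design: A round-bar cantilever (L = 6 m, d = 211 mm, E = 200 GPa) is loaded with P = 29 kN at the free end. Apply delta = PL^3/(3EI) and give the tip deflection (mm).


I = pi * d^4 / 64 = pi * 211^4 / 64 = 97297060.54 mm^4
L = 6000.0 mm, P = 29000.0 N, E = 200000.0 MPa
delta = P * L^3 / (3 * E * I)
= 29000.0 * 6000.0^3 / (3 * 200000.0 * 97297060.54)
= 107.3003 mm

107.3003 mm


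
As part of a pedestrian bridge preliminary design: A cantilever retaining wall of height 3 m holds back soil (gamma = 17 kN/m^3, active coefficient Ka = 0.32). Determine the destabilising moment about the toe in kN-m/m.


Pa = 0.5 * Ka * gamma * H^2
= 0.5 * 0.32 * 17 * 3^2
= 24.48 kN/m
Arm = H / 3 = 3 / 3 = 1.0 m
Mo = Pa * arm = Pa * H / 3 = 24.48 * 3 / 3 = 24.48 kN-m/m

24.48 kN-m/m


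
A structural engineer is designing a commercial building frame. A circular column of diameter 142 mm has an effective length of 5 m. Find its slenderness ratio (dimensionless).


Radius of gyration r = d / 4 = 142 / 4 = 35.5 mm
L_eff = 5000.0 mm
Slenderness ratio = L / r = 5000.0 / 35.5 = 140.85 (dimensionless)

140.85 (dimensionless)


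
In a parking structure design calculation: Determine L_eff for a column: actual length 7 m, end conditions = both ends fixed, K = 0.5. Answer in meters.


L_eff = K * L
= 0.5 * 7
= 3.5 m

3.5 m


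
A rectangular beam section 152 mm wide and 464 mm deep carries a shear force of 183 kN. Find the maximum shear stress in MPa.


A = b * h = 152 * 464 = 70528 mm^2
V = 183 kN = 183000.0 N
tau_max = 1.5 * V / A = 1.5 * 183000.0 / 70528
= 3.8921 MPa

3.8921 MPa


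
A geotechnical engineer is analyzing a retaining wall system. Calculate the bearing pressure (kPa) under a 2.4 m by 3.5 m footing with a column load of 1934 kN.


A = 2.4 * 3.5 = 8.4 m^2
q = P / A = 1934 / 8.4
= 230.2381 kPa

230.2381 kPa


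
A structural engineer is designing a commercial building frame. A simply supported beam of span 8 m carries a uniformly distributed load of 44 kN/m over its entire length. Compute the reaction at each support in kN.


Total load = w * L = 44 * 8 = 352 kN
By symmetry, each reaction R = total / 2 = 352 / 2 = 176.0 kN

176.0 kN


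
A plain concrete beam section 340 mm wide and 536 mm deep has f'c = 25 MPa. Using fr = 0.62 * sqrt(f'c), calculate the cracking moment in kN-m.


fr = 0.62 * sqrt(25) = 0.62 * 5.0 = 3.1 MPa
I = 340 * 536^3 / 12 = 4363068586.67 mm^4
y_t = 268.0 mm
M_cr = fr * I / y_t = 3.1 * 4363068586.67 / 268.0 N-mm
= 50.4683 kN-m

50.4683 kN-m


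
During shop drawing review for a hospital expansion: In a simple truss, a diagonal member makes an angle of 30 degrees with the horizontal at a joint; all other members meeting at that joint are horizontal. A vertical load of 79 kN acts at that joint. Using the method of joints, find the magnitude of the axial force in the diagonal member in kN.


At the joint, only the diagonal has a vertical component, so vertical equilibrium gives:
F * sin(30) = 79
F = 79 / sin(30)
= 79 / 0.5
= 158.0 kN

158.0 kN


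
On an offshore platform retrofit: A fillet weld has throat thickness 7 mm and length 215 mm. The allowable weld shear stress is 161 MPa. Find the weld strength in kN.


Strength = throat * length * allowable stress
= 7 * 215 * 161 N
= 242305 N
= 242.31 kN

242.31 kN


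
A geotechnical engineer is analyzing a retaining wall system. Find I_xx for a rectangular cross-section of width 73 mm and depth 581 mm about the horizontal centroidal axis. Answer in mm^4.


I = b * h^3 / 12
= 73 * 581^3 / 12
= 73 * 196122941 / 12
= 1193081224.42 mm^4

1193081224.42 mm^4


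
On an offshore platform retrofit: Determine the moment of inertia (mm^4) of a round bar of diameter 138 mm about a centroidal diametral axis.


r = d / 2 = 138 / 2 = 69.0 mm
I = pi * r^4 / 4 = pi * 69.0^4 / 4
= 17802715.2 mm^4

17802715.2 mm^4


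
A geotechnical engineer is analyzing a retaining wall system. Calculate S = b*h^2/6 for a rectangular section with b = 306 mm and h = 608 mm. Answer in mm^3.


S = b * h^2 / 6
= 306 * 608^2 / 6
= 306 * 369664 / 6
= 18852864.0 mm^3

18852864.0 mm^3


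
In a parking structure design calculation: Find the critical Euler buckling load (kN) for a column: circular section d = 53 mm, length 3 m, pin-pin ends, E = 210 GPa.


I = pi * d^4 / 64 = 387323.08 mm^4
L = 3000.0 mm
P_cr = pi^2 * E * I / L^2
= 9.8696 * 210000.0 * 387323.08 / 3000.0^2
= 89196.93 N = 89.1969 kN

89.1969 kN
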